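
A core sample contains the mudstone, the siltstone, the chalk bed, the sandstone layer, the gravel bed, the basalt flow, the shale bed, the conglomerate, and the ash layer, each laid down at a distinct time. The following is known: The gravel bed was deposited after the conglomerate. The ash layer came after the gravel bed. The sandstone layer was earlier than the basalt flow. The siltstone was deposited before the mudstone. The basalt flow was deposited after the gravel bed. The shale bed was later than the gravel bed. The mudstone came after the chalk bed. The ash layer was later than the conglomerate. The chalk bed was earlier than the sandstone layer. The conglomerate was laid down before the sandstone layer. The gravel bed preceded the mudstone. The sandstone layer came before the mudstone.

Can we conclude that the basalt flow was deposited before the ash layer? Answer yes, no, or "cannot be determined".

cannot be determined

No chain of stated constraints runs from the basalt flow to the ash layer, and none runs from the ash layer to the basalt flow either.
So the relative order of the basalt flow and the ash layer is not fixed by the given facts.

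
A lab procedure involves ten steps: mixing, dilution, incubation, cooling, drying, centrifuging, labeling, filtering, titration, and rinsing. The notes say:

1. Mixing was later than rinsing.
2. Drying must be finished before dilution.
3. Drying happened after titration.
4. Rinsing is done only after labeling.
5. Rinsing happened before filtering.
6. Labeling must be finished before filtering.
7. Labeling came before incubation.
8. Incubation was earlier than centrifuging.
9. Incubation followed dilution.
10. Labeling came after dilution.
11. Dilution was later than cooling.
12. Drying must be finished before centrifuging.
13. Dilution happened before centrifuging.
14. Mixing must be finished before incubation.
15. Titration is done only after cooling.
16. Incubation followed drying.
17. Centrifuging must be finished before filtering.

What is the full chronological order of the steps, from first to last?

The constraints fix every adjacent pair, so only one ordering works:
cooling → titration → drying → dilution → labeling → rinsing → mixing → incubation → centrifuging → filtering.

cooling, titration, drying, dilution, labeling, rinsing, mixing, incubation, centrifuging, filtering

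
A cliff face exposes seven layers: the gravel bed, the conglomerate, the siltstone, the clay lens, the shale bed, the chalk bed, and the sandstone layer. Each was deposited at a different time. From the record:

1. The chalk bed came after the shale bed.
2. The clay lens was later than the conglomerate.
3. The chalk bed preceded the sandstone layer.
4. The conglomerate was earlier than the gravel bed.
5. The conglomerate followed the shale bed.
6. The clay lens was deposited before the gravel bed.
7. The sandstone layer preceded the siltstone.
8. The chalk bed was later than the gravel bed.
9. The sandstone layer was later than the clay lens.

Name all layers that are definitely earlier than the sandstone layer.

the chalk bed, the clay lens, the conglomerate, the gravel bed, the shale bed

Directly stated before the sandstone layer: the chalk bed and the clay lens.
The conglomerate reaches the sandstone layer via the conglomerate → the clay lens → the sandstone layer.
The gravel bed reaches the sandstone layer via the gravel bed → the chalk bed → the sandstone layer.
The shale bed reaches the sandstone layer via the shale bed → the chalk bed → the sandstone layer.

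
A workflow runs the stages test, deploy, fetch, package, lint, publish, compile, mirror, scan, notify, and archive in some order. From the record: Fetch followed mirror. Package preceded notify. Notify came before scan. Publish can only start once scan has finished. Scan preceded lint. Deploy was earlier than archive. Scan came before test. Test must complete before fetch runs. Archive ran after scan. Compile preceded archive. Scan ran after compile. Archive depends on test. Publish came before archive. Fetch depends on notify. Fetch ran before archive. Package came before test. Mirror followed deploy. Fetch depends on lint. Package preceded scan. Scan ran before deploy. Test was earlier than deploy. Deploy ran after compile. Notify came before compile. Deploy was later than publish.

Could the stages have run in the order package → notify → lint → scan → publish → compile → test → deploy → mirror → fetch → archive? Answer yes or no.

The constraints require scan before lint, but in the proposed sequence lint appears ahead of scan. That one violation is enough.

no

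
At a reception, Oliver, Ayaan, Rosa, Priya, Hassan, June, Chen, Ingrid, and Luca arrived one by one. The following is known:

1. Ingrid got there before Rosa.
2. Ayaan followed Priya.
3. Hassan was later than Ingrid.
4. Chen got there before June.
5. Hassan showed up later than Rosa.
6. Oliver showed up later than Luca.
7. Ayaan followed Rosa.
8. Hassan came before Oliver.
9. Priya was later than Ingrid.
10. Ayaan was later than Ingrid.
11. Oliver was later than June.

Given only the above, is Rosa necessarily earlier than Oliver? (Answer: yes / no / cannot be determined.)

yes

Chain the constraints: Rosa → Hassan → Oliver. Each link is directly stated, so Rosa comes before Oliver.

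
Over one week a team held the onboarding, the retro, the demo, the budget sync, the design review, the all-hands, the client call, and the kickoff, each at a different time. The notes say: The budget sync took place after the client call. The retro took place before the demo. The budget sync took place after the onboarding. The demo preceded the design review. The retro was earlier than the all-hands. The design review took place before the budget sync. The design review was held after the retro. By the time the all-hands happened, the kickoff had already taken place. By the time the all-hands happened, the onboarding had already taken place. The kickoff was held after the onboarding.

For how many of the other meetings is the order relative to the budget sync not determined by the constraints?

Forced before the budget sync: the client call, the demo, the design review, the onboarding, and the retro.
That leaves the all-hands and the kickoff with no forced order relative to the budget sync — 2.

2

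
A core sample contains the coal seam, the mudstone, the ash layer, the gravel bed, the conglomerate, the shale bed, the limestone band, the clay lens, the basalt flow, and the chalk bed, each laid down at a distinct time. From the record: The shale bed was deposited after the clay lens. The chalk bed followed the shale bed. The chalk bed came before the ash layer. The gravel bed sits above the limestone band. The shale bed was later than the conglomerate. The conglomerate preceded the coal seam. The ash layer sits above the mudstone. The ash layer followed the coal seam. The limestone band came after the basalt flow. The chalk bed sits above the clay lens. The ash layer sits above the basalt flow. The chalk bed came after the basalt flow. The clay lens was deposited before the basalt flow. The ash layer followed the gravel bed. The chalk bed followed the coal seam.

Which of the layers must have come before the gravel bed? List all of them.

Directly stated before the gravel bed: the limestone band.
The basalt flow reaches the gravel bed via the basalt flow → the limestone band → the gravel bed.
The clay lens reaches the gravel bed via the clay lens → the basalt flow → the limestone band → the gravel bed.

the basalt flow, the clay lens, the limestone band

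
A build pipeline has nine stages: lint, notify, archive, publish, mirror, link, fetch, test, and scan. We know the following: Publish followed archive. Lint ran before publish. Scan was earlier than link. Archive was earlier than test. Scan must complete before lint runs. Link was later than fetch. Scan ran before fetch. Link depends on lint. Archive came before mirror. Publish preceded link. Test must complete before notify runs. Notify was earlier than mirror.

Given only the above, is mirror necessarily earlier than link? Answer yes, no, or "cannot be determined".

cannot be determined

No chain of stated constraints runs from mirror to link, and none runs from link to mirror either.
So the relative order of mirror and link is not fixed by the given facts.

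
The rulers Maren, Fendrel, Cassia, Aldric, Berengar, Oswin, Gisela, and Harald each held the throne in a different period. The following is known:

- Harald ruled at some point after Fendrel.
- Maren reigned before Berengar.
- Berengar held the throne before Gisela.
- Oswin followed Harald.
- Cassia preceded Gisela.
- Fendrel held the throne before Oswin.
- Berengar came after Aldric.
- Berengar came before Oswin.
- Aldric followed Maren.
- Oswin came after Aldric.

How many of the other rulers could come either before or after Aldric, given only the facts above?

Forced before Aldric: Maren; forced after Aldric: Berengar, Gisela, and Oswin.
That leaves Cassia, Fendrel, and Harald with no forced order relative to Aldric — 3.

3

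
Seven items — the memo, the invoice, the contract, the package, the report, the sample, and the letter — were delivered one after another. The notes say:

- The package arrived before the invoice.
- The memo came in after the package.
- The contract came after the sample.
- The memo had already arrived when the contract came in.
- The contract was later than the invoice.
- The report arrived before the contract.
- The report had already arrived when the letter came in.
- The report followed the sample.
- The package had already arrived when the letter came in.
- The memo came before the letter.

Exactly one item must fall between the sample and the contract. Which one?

Tracing the constraints gives the sample → the report → the contract, so the report sits after the sample and before the contract.
No other item is forced both after the sample and before the contract.

the report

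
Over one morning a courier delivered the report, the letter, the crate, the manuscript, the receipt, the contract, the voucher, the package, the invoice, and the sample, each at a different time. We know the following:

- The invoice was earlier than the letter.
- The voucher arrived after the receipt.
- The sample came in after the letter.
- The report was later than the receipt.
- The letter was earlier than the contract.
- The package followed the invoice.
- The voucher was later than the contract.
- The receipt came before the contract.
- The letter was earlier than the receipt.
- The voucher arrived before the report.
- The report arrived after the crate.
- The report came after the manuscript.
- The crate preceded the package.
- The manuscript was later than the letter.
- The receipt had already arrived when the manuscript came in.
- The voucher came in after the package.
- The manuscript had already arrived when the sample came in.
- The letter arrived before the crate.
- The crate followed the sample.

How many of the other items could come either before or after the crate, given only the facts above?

Forced before the crate: the invoice, the letter, the manuscript, the receipt, and the sample; forced after the crate: the package, the report, and the voucher.
That leaves the contract with no forced order relative to the crate — 1.

1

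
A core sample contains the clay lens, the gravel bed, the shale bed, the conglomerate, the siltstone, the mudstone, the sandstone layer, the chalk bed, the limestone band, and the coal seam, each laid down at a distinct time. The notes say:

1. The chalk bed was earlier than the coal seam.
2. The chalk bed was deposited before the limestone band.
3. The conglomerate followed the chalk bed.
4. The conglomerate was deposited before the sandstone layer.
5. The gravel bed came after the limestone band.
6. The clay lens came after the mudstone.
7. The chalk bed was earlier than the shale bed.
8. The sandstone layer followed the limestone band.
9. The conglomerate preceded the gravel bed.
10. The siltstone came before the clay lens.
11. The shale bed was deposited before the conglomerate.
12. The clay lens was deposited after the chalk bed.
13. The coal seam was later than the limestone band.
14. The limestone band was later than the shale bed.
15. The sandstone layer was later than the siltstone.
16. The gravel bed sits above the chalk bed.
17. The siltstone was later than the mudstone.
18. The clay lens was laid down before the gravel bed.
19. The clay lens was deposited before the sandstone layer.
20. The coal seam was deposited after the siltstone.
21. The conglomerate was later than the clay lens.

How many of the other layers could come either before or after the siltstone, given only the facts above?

Forced before the siltstone: the mudstone; forced after the siltstone: the clay lens, the coal seam, the conglomerate, the gravel bed, and the sandstone layer.
That leaves the chalk bed, the limestone band, and the shale bed with no forced order relative to the siltstone — 3.

3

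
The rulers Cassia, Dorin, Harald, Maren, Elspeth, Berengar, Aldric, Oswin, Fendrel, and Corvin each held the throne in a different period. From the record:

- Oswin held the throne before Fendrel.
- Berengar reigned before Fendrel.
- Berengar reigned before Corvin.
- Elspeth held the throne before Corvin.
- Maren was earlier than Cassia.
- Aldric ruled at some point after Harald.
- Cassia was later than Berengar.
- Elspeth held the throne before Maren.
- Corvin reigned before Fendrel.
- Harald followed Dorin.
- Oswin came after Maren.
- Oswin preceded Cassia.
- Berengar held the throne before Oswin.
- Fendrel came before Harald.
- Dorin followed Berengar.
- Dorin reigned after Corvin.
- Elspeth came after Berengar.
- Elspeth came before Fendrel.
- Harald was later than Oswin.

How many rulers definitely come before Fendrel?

5

Directly stated before Fendrel: Berengar, Corvin, Elspeth, and Oswin.
Maren reaches Fendrel via Maren → Oswin → Fendrel.
That's Berengar, Corvin, Elspeth, Maren, and Oswin — 5 in all.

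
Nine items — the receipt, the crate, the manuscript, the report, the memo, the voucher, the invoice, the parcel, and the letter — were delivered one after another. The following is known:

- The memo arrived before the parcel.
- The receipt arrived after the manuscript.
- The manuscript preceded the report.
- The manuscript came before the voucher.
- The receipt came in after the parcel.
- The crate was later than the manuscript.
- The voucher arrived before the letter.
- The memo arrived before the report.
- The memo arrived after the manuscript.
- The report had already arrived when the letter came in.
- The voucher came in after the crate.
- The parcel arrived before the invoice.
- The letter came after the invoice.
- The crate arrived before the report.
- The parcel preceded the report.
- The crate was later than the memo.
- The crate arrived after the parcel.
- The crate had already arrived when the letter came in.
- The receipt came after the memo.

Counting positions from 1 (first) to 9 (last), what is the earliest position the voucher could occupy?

The crate, the manuscript, the memo, and the parcel must all come before the voucher — 4 forced predecessors.
Nothing else is forced ahead of the voucher, so its earliest slot is position 4 + 1 = 5.

5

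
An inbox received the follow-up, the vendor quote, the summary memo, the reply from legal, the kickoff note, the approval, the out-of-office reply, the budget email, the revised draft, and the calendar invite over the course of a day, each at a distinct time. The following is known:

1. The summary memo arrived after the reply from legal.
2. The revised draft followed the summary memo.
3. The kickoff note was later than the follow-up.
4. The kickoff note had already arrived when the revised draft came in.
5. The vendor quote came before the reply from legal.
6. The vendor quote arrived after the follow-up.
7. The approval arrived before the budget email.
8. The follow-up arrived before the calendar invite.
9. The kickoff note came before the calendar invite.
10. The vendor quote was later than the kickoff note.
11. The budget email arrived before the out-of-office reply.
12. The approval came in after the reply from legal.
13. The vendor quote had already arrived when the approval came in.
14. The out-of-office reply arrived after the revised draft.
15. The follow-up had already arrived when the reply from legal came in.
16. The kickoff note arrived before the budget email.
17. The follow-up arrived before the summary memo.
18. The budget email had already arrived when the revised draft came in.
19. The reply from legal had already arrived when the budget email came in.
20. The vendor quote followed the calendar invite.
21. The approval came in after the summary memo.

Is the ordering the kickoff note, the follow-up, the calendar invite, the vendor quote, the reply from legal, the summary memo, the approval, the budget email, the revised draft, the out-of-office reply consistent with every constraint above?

The constraints require the follow-up before the kickoff note, but in the proposed sequence the kickoff note appears ahead of the follow-up. That one violation is enough.

no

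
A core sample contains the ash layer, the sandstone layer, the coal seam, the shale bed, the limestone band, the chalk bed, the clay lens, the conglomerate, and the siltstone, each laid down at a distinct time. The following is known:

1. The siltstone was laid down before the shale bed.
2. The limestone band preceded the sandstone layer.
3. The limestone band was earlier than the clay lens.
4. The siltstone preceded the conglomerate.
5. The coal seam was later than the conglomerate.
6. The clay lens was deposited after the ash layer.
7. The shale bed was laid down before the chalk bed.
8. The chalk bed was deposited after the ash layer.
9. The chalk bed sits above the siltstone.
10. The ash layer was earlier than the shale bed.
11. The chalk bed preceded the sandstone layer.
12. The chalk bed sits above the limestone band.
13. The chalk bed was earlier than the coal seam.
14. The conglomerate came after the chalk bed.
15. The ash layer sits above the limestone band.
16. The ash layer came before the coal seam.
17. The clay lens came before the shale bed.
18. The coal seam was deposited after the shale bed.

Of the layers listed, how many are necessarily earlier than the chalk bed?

5

Directly stated before the chalk bed: the ash layer, the limestone band, the shale bed, and the siltstone.
The clay lens reaches the chalk bed via the clay lens → the shale bed → the chalk bed.
That's the ash layer, the clay lens, the limestone band, the shale bed, and the siltstone — 5 in all.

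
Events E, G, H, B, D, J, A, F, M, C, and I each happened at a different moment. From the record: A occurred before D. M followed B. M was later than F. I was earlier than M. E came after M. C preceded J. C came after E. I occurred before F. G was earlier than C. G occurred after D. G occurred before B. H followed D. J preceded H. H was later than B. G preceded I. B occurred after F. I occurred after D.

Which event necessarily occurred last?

Every other event has a chain of constraints placing it before H, so H is last.

H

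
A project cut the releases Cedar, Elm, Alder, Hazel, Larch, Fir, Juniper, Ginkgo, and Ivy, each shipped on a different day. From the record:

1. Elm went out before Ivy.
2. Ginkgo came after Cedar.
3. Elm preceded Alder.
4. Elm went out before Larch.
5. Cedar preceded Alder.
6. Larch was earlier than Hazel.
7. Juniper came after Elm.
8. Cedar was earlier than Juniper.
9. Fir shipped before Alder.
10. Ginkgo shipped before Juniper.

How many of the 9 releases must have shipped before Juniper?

3

Directly stated before Juniper: Cedar, Elm, and Ginkgo.
That's Cedar, Elm, and Ginkgo — 3 in all.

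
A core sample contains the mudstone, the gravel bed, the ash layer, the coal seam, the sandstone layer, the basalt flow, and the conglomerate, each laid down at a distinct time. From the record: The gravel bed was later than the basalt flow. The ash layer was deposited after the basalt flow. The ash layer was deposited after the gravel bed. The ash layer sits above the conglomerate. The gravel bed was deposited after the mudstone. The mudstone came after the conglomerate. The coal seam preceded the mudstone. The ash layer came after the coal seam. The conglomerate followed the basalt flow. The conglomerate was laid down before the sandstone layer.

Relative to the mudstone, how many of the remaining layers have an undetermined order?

1

Forced before the mudstone: the basalt flow, the coal seam, and the conglomerate; forced after the mudstone: the ash layer and the gravel bed.
That leaves the sandstone layer with no forced order relative to the mudstone — 1.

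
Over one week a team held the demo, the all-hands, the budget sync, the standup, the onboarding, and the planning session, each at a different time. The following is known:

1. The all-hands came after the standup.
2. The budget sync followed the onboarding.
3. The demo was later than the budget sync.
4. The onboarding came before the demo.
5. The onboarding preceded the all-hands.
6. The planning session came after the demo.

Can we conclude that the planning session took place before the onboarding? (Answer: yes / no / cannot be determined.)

Tracing the constraints gives the onboarding → the demo → the planning session, so the onboarding must come before the planning session.
That means the planning session cannot be before the onboarding.

no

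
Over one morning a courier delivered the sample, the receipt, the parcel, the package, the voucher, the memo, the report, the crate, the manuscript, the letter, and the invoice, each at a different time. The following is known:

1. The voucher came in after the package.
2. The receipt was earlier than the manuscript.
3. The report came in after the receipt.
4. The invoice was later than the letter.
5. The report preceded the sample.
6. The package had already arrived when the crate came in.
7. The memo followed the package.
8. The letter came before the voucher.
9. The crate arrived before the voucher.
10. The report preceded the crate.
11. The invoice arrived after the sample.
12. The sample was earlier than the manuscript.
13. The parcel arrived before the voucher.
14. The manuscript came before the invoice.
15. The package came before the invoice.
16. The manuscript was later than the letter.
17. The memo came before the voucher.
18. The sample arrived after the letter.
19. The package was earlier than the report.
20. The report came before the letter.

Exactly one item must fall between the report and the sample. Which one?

Tracing the constraints gives the report → the letter → the sample, so the letter sits after the report and before the sample.
No other item is forced both after the report and before the sample.

the letter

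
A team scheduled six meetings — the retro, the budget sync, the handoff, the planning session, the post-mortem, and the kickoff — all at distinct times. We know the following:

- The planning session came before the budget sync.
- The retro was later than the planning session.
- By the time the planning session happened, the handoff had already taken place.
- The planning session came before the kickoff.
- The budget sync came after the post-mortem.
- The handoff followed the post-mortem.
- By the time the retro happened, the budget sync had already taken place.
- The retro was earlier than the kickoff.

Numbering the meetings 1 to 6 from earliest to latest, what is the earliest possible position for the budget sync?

The handoff, the planning session, and the post-mortem must all come before the budget sync — 3 forced predecessors.
Nothing else is forced ahead of the budget sync, so its earliest slot is position 3 + 1 = 4.

4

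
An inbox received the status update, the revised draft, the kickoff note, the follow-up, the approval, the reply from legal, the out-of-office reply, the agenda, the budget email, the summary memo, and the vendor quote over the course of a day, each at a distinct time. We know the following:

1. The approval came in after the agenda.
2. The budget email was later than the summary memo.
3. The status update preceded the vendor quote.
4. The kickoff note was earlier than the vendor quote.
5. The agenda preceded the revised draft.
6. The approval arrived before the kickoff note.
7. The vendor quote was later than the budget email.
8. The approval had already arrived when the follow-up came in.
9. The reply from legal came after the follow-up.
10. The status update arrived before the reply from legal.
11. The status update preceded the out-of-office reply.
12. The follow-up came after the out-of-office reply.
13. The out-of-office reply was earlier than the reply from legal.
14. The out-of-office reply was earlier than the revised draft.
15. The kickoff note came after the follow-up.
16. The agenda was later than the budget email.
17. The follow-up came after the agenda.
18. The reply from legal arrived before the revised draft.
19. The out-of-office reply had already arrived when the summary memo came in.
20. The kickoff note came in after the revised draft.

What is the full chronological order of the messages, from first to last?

The constraints fix every adjacent pair, so only one ordering works:
the status update → the out-of-office reply → the summary memo → the budget email → the agenda → the approval → the follow-up → the reply from legal → the revised draft → the kickoff note → the vendor quote.

the status update, the out-of-office reply, the summary memo, the budget email, the agenda, the approval, the follow-up, the reply from legal, the revised draft, the kickoff note, the vendor quote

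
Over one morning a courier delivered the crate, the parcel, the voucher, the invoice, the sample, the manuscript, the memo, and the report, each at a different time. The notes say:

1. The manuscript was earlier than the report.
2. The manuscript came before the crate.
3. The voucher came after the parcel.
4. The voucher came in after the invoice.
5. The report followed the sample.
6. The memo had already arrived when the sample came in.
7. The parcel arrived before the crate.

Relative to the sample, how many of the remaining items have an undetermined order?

5

Forced before the sample: the memo; forced after the sample: the report.
That leaves the crate, the invoice, the manuscript, the parcel, and the voucher with no forced order relative to the sample — 5.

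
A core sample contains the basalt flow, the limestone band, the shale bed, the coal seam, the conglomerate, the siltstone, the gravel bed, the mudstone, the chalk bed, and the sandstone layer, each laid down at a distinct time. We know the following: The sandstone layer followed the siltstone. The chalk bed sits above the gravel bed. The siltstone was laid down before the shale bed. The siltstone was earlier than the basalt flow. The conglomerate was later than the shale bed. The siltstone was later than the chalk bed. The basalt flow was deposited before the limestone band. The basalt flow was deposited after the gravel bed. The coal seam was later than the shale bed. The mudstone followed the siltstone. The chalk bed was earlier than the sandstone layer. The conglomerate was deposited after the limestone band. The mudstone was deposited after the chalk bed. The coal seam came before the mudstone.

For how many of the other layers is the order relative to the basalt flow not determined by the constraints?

Forced before the basalt flow: the chalk bed, the gravel bed, and the siltstone; forced after the basalt flow: the conglomerate and the limestone band.
That leaves the coal seam, the mudstone, the sandstone layer, and the shale bed with no forced order relative to the basalt flow — 4.

4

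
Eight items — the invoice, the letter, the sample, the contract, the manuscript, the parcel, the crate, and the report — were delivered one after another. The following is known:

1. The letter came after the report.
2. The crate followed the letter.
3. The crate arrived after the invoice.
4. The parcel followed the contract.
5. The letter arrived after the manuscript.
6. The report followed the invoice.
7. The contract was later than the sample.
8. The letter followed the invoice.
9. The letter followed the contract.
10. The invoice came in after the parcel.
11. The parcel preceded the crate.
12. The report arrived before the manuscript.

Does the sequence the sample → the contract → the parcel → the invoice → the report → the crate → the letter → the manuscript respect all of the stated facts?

The constraints require the letter before the crate, but in the proposed sequence the crate appears ahead of the letter. That one violation is enough.

no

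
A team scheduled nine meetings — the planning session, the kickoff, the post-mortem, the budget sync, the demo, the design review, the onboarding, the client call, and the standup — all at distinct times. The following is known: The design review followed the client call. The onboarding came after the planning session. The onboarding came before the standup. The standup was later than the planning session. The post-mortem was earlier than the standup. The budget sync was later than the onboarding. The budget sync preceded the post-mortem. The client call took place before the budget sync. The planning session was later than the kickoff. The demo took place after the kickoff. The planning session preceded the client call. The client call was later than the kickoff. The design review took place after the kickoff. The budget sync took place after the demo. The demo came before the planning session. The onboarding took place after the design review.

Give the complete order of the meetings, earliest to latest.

The constraints fix every adjacent pair, so only one ordering works:
the kickoff → the demo → the planning session → the client call → the design review → the onboarding → the budget sync → the post-mortem → the standup.

the kickoff, the demo, the planning session, the client call, the design review, the onboarding, the budget sync, the post-mortem, the standup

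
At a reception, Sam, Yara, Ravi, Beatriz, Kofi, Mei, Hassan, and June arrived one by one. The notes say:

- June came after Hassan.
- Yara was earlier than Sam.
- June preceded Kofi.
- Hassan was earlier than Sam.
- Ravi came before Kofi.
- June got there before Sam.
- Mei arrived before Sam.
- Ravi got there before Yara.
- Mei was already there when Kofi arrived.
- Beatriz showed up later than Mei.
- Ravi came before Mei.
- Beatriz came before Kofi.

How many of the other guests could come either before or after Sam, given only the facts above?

2

Forced before Sam: Hassan, June, Mei, Ravi, and Yara.
That leaves Beatriz and Kofi with no forced order relative to Sam — 2.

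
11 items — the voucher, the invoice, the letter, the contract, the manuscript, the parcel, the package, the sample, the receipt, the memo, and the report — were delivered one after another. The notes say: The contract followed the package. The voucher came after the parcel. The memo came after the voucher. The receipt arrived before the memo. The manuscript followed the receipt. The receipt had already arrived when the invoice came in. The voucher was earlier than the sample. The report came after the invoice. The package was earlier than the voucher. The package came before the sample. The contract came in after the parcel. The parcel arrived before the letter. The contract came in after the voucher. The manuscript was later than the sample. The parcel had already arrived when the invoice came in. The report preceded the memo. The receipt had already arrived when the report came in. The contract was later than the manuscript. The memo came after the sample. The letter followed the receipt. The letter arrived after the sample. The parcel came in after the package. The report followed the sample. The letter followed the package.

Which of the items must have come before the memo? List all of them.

Directly stated before the memo: the receipt, the report, the sample, and the voucher.
The invoice reaches the memo via the invoice → the report → the memo.
The package reaches the memo via the package → the voucher → the memo.
The parcel reaches the memo via the parcel → the voucher → the memo.
No chain forces the letter (or any of the others) ahead of the memo.

the invoice, the package, the parcel, the receipt, the report, the sample, the voucher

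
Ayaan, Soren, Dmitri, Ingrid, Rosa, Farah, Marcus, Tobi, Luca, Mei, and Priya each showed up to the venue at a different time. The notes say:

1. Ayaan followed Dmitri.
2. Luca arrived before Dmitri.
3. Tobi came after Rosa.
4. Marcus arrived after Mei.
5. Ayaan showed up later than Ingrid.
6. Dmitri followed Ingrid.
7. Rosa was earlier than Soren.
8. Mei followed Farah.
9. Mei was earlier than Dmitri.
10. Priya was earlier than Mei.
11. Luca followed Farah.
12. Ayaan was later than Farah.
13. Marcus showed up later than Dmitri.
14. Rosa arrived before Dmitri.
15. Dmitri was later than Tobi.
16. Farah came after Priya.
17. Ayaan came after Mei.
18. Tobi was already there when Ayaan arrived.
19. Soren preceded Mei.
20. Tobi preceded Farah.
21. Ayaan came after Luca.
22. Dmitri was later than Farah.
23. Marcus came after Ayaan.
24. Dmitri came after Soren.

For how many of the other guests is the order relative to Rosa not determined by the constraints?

2

Forced after Rosa: Ayaan, Dmitri, Farah, Luca, Marcus, Mei, Soren, and Tobi.
That leaves Ingrid and Priya with no forced order relative to Rosa — 2.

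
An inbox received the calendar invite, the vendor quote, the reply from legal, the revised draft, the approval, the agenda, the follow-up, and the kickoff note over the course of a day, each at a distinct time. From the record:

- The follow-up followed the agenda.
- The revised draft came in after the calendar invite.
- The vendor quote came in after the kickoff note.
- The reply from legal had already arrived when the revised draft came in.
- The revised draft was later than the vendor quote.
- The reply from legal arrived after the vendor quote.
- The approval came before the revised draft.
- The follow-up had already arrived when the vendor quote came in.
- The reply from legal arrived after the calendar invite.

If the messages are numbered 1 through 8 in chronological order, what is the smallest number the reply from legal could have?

The agenda, the calendar invite, the follow-up, the kickoff note, and the vendor quote must all come before the reply from legal — 5 forced predecessors.
Nothing else is forced ahead of the reply from legal, so its earliest slot is position 5 + 1 = 6.

6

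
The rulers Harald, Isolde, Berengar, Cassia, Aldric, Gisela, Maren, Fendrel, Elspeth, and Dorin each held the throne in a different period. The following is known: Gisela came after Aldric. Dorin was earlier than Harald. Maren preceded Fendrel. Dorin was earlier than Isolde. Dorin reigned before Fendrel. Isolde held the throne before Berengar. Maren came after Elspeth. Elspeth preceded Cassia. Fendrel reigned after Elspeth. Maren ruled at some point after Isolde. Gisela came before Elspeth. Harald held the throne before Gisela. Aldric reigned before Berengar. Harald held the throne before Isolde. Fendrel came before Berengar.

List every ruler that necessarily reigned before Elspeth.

Aldric, Dorin, Gisela, Harald

Directly stated before Elspeth: Gisela.
Aldric reaches Elspeth via Aldric → Gisela → Elspeth.
Dorin reaches Elspeth via Dorin → Harald → Gisela → Elspeth.
Harald reaches Elspeth via Harald → Gisela → Elspeth.
No chain forces Maren (or any of the others) ahead of Elspeth.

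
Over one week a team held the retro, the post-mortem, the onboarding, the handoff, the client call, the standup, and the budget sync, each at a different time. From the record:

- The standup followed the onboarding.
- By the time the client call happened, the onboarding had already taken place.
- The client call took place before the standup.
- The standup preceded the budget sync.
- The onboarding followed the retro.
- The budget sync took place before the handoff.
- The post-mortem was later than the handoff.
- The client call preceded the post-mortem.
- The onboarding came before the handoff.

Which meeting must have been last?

the post-mortem

Every other meeting has a chain of constraints placing it before the post-mortem, so the post-mortem is last.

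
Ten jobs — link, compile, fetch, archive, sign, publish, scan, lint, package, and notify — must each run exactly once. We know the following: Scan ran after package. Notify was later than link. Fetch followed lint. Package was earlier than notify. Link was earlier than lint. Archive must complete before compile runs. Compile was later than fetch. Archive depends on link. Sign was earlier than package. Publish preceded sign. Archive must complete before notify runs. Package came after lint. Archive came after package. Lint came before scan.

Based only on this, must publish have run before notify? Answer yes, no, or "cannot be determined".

yes

Chain the constraints: publish → sign → package → notify. Each link is directly stated, so publish comes before notify.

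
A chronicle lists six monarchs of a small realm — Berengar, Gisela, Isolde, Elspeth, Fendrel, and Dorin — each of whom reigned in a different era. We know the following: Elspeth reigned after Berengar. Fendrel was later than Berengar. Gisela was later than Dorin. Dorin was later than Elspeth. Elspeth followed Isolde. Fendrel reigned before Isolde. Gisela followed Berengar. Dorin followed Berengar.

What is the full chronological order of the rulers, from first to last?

The constraints fix every adjacent pair, so only one ordering works:
Berengar → Fendrel → Isolde → Elspeth → Dorin → Gisela.

Berengar, Fendrel, Isolde, Elspeth, Dorin, Gisela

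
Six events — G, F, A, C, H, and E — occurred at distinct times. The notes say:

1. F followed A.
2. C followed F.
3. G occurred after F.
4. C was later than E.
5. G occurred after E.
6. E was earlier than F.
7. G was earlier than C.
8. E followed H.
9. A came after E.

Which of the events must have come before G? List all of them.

Directly stated before G: E and F.
A reaches G via A → F → G.
H reaches G via H → E → G.
No chain forces C ahead of G.

A, E, F, H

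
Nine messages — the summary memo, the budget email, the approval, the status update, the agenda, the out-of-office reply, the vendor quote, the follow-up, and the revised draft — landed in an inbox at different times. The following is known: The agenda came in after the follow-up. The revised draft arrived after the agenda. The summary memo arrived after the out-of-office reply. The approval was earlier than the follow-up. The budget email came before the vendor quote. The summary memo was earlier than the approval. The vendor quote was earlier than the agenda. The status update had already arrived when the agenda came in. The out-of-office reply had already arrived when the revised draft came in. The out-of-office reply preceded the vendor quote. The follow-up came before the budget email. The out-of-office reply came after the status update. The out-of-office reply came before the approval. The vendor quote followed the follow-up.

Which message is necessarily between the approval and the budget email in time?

Tracing the constraints gives the approval → the follow-up → the budget email, so the follow-up sits after the approval and before the budget email.
No other message is forced both after the approval and before the budget email.

the follow-up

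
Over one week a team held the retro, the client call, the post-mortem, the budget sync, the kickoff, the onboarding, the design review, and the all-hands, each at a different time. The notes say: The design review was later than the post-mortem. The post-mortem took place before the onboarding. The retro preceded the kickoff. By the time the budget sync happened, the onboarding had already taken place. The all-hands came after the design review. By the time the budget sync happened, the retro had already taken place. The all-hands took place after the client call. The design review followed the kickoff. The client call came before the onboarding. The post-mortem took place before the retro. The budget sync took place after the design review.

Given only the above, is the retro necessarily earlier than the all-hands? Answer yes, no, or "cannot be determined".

Chain the constraints: the retro → the kickoff → the design review → the all-hands. Each link is directly stated, so the retro comes before the all-hands.

yes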